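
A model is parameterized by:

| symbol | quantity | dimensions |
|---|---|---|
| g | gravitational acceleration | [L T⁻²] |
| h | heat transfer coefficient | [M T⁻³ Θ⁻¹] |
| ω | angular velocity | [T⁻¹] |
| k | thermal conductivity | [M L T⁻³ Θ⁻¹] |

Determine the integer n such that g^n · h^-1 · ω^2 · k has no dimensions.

-1

Balance the L exponent: (1)·n from g, plus −(0) + 2·(0) + (1) = 1 from the rest, must sum to zero.
n + 1 = 0, so n = -1.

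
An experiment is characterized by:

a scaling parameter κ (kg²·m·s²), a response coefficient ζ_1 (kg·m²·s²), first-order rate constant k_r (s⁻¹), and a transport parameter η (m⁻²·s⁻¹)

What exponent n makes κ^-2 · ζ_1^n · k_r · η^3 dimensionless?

Balance the M exponent: (1)·n from ζ_1, plus −2·(2) + (0) + 3·(0) = -4 from the rest, must sum to zero.
n − 4 = 0, so n = 4.

4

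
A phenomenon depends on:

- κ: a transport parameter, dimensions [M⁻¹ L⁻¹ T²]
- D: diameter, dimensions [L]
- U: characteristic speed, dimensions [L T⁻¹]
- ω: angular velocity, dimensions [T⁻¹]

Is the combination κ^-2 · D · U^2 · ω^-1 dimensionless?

no

Sum the exponent of each base dimension across the product:
  M: −2·[κ]_M + [D]_M + 2·[U]_M − [ω]_M = −2·(-1) + (0) + 2·(0) − (0) = 2
  L: −2·[κ]_L + [D]_L + 2·[U]_L − [ω]_L = −2·(-1) + (1) + 2·(1) − (0) = 5
  T: −2·[κ]_T + [D]_T + 2·[U]_T − [ω]_T = −2·(2) + (0) + 2·(-1) − (-1) = -5
Net dimensions [M² L⁵ T⁻⁵] ≠ [1] — not dimensionless.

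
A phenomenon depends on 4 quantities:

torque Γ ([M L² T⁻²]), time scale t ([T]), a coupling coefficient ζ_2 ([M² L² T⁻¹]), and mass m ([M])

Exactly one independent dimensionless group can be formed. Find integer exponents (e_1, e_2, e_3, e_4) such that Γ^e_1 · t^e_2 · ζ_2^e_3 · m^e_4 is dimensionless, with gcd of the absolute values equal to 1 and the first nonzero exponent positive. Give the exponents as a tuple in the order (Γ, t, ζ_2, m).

(1, 1, -1, 1)

M: e_1·(1) + e_2·(0) + e_3·(2) + e_4·(1) = 0
L: e_1·(2) + e_2·(0) + e_3·(2) + e_4·(0) = 0
T: e_1·(-2) + e_2·(1) + e_3·(-1) + e_4·(0) = 0
Solving this homogeneous linear system for the smallest-integer solution (first nonzero entry positive) gives (1, 1, -1, 1).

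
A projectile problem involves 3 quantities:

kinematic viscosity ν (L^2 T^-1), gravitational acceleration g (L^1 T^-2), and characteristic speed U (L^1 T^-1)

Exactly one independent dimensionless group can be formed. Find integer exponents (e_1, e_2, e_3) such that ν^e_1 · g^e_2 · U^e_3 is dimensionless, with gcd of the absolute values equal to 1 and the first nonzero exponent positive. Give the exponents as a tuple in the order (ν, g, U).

(1, 1, -3)

L: e_1·(2) + e_2·(1) + e_3·(1) = 0
T: e_1·(-1) + e_2·(-2) + e_3·(-1) = 0
Solving this homogeneous linear system for the smallest-integer solution (first nonzero entry positive) gives (1, 1, -3).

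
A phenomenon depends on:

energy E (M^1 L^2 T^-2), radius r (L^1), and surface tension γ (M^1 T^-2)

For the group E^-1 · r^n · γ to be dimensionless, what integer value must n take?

Balance the L exponent: (1)·n from r, plus −(2) + (0) = -2 from the rest, must sum to zero.
n − 2 = 0, so n = 2.

2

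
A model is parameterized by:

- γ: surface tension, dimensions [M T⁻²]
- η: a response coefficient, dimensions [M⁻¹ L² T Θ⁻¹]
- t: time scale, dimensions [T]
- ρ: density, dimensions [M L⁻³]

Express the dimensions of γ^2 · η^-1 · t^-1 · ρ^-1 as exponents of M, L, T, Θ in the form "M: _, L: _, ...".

M: 2, L: 1, T: -6, Θ: 1

Collect each base-dimension exponent across the product:
  M: 2·(1) − (-1) − (0) − (1) = 2
  L: 2·(0) − (2) − (0) − (-3) = 1
  T: 2·(-2) − (1) − (1) − (0) = -6
  Θ: 2·(0) − (-1) − (0) − (0) = 1
So the dimensions are [M² L T⁻⁶ Θ].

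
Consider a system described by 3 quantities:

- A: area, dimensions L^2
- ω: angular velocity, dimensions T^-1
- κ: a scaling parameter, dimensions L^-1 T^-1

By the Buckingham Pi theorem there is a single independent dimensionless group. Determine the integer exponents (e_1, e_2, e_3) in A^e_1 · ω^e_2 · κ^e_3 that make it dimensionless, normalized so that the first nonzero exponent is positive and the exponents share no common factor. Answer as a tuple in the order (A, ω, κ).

(1, -2, 2)

L: e_1·(2) + e_2·(0) + e_3·(-1) = 0
T: e_1·(0) + e_2·(-1) + e_3·(-1) = 0
Solving this homogeneous linear system for the smallest-integer solution (first nonzero entry positive) gives (1, -2, 2).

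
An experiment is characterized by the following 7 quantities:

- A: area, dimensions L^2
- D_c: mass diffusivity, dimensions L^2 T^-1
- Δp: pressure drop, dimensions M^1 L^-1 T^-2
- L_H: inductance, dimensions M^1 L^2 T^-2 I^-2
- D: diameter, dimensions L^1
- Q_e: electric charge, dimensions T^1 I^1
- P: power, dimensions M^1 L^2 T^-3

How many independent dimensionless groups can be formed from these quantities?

There are 7 variables and 4 base dimensions (M, L, T, I).
The dimension matrix has rank 4.
Independent dimensionless groups: 7 − 4 = 3.

3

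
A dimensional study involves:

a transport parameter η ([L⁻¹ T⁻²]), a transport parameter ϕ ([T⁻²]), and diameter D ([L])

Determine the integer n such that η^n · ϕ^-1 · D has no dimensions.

1

Balance the L exponent: (-1)·n from η, plus −(0) + (1) = 1 from the rest, must sum to zero.
−n + 1 = 0, so n = 1.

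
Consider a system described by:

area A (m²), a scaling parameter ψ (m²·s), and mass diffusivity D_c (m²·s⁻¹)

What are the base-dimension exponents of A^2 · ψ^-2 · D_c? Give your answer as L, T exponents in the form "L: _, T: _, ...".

Collect each base-dimension exponent across the product:
  L: 2·(2) − 2·(2) + (2) = 2
  T: 2·(0) − 2·(1) + (-1) = -3
So the dimensions are [L² T⁻³].

L: 2, T: -3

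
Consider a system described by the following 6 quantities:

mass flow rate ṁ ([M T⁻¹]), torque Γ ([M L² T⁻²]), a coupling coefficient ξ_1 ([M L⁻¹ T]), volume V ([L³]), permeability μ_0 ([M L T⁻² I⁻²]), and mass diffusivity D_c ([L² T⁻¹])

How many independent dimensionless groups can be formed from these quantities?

There are 6 variables and 4 base dimensions (M, L, T, I).
The dimension matrix has rank 4.
Independent dimensionless groups: 6 − 4 = 2.

2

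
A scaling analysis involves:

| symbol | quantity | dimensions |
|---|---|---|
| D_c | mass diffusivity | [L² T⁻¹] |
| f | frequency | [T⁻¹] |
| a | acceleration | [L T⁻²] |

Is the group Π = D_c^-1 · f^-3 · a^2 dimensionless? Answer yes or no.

Sum the exponent of each base dimension across the product:
  M: −[D_c]_M − 3·[f]_M + 2·[a]_M = −(0) − 3·(0) + 2·(0) = 0
  L: −[D_c]_L − 3·[f]_L + 2·[a]_L = −(2) − 3·(0) + 2·(1) = 0
  T: −[D_c]_T − 3·[f]_T + 2·[a]_T = −(-1) − 3·(-1) + 2·(-2) = 0
  N: −[D_c]_N − 3·[f]_N + 2·[a]_N = −(0) − 3·(0) + 2·(0) = 0
All base exponents vanish — dimensionless.

yes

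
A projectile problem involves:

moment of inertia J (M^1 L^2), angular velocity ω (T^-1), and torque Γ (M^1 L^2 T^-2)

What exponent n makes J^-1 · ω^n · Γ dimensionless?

-2

Balance the T exponent: (-1)·n from ω, plus −(0) + (-2) = -2 from the rest, must sum to zero.
−n − 2 = 0, so n = -2.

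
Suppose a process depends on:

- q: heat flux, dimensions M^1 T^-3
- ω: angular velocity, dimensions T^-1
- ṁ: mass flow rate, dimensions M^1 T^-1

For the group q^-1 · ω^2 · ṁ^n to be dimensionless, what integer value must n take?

Balance the M exponent: (1)·n from ṁ, plus −(1) + 2·(0) = -1 from the rest, must sum to zero.
n − 1 = 0, so n = 1.

1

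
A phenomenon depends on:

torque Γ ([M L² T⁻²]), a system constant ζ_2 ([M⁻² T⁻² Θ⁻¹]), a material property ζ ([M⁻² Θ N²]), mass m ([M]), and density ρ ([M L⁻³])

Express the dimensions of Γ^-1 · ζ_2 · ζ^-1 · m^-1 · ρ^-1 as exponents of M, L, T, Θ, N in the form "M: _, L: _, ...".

M: -3, L: 1, T: 0, Θ: -2, N: -2

Collect each base-dimension exponent across the product:
  M: −(1) + (-2) − (-2) − (1) − (1) = -3
  L: −(2) + (0) − (0) − (0) − (-3) = 1
  T: −(-2) + (-2) − (0) − (0) − (0) = 0
  Θ: −(0) + (-1) − (1) − (0) − (0) = -2
  N: −(0) + (0) − (2) − (0) − (0) = -2
So the dimensions are [M⁻³ L Θ⁻² N⁻²].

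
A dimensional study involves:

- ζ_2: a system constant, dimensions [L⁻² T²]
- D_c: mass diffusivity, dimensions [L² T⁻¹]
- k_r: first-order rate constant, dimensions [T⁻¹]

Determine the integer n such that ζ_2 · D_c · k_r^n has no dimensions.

Balance the T exponent: (-1)·n from k_r, plus (2) + (-1) = 1 from the rest, must sum to zero.
−n + 1 = 0, so n = 1.

1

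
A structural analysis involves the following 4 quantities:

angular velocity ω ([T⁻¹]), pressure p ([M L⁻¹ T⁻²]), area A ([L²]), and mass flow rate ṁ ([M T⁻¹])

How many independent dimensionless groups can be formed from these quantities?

1

There are 4 variables and 3 base dimensions (M, L, T).
The dimension matrix has rank 3.
Independent dimensionless groups: 4 − 3 = 1.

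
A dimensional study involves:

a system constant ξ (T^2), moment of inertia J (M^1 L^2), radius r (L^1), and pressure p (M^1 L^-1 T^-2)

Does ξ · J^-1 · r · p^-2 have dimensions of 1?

no

Sum the exponent of each base dimension across the product:
  M: [ξ]_M − [J]_M + [r]_M − 2·[p]_M = (0) − (1) + (0) − 2·(1) = -3
  L: [ξ]_L − [J]_L + [r]_L − 2·[p]_L = (0) − (2) + (1) − 2·(-1) = 1
  T: [ξ]_T − [J]_T + [r]_T − 2·[p]_T = (2) − (0) + (0) − 2·(-2) = 6
Net dimensions [M⁻³ L T⁶] ≠ [1] — not dimensionless.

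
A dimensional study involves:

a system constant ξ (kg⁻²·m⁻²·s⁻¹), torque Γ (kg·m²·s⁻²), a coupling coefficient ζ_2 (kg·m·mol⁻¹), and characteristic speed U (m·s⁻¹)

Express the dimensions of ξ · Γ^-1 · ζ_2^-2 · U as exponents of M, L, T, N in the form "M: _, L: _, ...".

Collect each base-dimension exponent across the product:
  M: (-2) − (1) − 2·(1) + (0) = -5
  L: (-2) − (2) − 2·(1) + (1) = -5
  T: (-1) − (-2) − 2·(0) + (-1) = 0
  N: (0) − (0) − 2·(-1) + (0) = 2
So the dimensions are [M⁻⁵ L⁻⁵ N²].

M: -5, L: -5, T: 0, N: 2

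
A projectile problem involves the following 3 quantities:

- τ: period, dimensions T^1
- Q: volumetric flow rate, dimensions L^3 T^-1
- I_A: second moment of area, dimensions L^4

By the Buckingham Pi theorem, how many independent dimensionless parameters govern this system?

There are 3 variables and 2 base dimensions (L, T).
The dimension matrix has rank 2.
Independent dimensionless groups: 3 − 2 = 1.

1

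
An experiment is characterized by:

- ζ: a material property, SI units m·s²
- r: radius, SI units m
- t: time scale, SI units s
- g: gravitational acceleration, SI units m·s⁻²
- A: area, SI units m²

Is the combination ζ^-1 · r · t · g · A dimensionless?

Sum the exponent of each base dimension across the product:
  L: −[ζ]_L + [r]_L + [t]_L + [g]_L + [A]_L = −(1) + (1) + (0) + (1) + (2) = 3
  T: −[ζ]_T + [r]_T + [t]_T + [g]_T + [A]_T = −(2) + (0) + (1) + (-2) + (0) = -3
Net dimensions [L³ T⁻³] ≠ [1] — not dimensionless.

no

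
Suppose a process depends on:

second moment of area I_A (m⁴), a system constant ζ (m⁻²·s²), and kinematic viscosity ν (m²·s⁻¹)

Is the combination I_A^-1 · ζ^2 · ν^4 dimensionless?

yes

Sum the exponent of each base dimension across the product:
  L: −[I_A]_L + 2·[ζ]_L + 4·[ν]_L = −(4) + 2·(-2) + 4·(2) = 0
  T: −[I_A]_T + 2·[ζ]_T + 4·[ν]_T = −(0) + 2·(2) + 4·(-1) = 0
All base exponents vanish — dimensionless.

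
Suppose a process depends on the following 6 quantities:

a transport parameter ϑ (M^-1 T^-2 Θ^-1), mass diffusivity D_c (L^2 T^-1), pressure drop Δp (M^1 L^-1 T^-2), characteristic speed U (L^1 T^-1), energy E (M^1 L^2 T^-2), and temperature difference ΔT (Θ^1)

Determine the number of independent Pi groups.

2

There are 6 variables and 4 base dimensions (M, L, T, Θ).
The dimension matrix has rank 4.
Independent dimensionless groups: 6 − 4 = 2.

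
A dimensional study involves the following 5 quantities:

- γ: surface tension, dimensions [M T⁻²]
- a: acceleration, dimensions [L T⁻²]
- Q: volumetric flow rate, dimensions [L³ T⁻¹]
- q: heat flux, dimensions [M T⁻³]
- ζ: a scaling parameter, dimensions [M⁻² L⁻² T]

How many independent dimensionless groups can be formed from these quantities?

2

There are 5 variables and 3 base dimensions (M, L, T).
The dimension matrix has rank 3.
Independent dimensionless groups: 5 − 3 = 2.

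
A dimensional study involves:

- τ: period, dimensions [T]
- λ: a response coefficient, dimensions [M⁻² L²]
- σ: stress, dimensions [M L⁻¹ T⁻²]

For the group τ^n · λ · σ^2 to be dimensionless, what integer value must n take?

4

Balance the T exponent: (1)·n from τ, plus (0) + 2·(-2) = -4 from the rest, must sum to zero.
n − 4 = 0, so n = 4.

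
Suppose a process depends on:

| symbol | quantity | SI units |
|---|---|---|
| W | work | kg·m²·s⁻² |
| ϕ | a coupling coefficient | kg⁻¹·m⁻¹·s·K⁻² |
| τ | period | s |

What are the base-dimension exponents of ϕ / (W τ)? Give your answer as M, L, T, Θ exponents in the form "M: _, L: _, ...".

Collect each base-dimension exponent across the product:
  M: −(1) + (-1) − (0) = -2
  L: −(2) + (-1) − (0) = -3
  T: −(-2) + (1) − (1) = 2
  Θ: −(0) + (-2) − (0) = -2
So the dimensions are [M⁻² L⁻³ T² Θ⁻²].

M: -2, L: -3, T: 2, Θ: -2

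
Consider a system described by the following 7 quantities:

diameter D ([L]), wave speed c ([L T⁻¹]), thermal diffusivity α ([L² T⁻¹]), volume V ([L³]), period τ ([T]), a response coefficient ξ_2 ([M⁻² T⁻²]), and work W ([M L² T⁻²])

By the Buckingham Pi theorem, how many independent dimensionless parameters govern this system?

There are 7 variables and 3 base dimensions (M, L, T).
The dimension matrix has rank 3.
Independent dimensionless groups: 7 − 3 = 4.

4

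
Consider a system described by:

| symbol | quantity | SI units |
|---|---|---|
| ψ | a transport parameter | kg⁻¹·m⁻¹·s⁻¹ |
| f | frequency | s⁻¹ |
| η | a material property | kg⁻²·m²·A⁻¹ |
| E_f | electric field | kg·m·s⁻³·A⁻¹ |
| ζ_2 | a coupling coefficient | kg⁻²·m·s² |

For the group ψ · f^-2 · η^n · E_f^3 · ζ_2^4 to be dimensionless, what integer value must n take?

Balance the M exponent: (-2)·n from η, plus (-1) − 2·(0) + 3·(1) + 4·(-2) = -6 from the rest, must sum to zero.
-2n − 6 = 0, so n = -3.

-3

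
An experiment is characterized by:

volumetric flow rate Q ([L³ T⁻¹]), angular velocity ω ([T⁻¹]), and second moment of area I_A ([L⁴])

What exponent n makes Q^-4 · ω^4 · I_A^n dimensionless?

Balance the L exponent: (4)·n from I_A, plus −4·(3) + 4·(0) = -12 from the rest, must sum to zero.
4n − 12 = 0, so n = 3.

3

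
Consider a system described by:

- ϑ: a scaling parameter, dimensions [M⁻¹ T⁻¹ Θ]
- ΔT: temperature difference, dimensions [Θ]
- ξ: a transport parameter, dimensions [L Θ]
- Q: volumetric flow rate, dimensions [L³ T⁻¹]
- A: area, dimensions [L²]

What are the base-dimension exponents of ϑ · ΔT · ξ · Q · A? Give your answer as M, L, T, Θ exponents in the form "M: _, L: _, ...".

M: -1, L: 6, T: -2, Θ: 3

Collect each base-dimension exponent across the product:
  M: (-1) + (0) + (0) + (0) + (0) = -1
  L: (0) + (0) + (1) + (3) + (2) = 6
  T: (-1) + (0) + (0) + (-1) + (0) = -2
  Θ: (1) + (1) + (1) + (0) + (0) = 3
So the dimensions are [M⁻¹ L⁶ T⁻² Θ³].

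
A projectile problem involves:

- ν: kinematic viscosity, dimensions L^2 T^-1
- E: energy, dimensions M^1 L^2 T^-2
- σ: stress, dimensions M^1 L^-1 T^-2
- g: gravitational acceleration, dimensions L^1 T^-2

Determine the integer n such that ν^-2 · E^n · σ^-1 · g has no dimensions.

1

Balance the M exponent: (1)·n from E, plus −2·(0) − (1) + (0) = -1 from the rest, must sum to zero.
n − 1 = 0, so n = 1.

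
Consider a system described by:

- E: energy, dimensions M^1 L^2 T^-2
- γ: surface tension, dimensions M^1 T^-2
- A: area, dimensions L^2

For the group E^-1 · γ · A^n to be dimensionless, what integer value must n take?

1

Balance the L exponent: (2)·n from A, plus −(2) + (0) = -2 from the rest, must sum to zero.
2n − 2 = 0, so n = 1.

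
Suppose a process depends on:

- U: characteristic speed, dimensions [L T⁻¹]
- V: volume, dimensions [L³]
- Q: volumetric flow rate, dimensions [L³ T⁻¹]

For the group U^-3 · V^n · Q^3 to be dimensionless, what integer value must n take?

Balance the L exponent: (3)·n from V, plus −3·(1) + 3·(3) = 6 from the rest, must sum to zero.
3n + 6 = 0, so n = -2.

-2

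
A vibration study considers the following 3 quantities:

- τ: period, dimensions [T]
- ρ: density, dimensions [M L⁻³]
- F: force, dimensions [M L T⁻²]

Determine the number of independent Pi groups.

0

There are 3 variables and 3 base dimensions (M, L, T).
The dimension matrix has rank 3.
Independent dimensionless groups: 3 − 3 = 0.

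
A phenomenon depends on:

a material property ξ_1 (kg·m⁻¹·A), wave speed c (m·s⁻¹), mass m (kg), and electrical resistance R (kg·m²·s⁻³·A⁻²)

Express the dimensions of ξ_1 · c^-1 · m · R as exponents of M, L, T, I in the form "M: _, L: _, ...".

Collect each base-dimension exponent across the product:
  M: (1) − (0) + (1) + (1) = 3
  L: (-1) − (1) + (0) + (2) = 0
  T: (0) − (-1) + (0) + (-3) = -2
  I: (1) − (0) + (0) + (-2) = -1
So the dimensions are [M³ T⁻² I⁻¹].

M: 3, L: 0, T: -2, I: -1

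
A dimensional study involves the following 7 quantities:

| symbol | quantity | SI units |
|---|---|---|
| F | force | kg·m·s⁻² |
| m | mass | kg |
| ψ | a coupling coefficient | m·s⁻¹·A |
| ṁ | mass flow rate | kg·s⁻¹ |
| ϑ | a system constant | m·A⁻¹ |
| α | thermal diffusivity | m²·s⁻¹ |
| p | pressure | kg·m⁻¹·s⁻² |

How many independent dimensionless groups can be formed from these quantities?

There are 7 variables and 4 base dimensions (M, L, T, I).
The dimension matrix has rank 4.
Independent dimensionless groups: 7 − 4 = 3.

3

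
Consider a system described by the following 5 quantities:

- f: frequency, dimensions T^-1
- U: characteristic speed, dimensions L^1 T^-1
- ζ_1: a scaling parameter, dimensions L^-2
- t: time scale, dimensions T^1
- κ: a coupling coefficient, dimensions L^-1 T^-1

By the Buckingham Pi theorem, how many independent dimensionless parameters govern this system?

There are 5 variables and 2 base dimensions (L, T).
The dimension matrix has rank 2.
Independent dimensionless groups: 5 − 2 = 3.

3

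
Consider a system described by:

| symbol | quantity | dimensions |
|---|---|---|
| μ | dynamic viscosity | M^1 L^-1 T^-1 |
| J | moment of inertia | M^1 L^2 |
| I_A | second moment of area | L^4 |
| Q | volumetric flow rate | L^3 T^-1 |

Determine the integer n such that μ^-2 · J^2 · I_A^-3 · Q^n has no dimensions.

2

Balance the L exponent: (3)·n from Q, plus −2·(-1) + 2·(2) − 3·(4) = -6 from the rest, must sum to zero.
3n − 6 = 0, so n = 2.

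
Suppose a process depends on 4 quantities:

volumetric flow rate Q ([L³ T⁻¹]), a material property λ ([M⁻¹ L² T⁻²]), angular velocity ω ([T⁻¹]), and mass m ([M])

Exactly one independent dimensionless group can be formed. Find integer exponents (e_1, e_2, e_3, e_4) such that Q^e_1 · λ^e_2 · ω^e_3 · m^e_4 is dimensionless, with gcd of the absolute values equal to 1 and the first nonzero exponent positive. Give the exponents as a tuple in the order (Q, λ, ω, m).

(2, -3, 4, -3)

M: e_1·(0) + e_2·(-1) + e_3·(0) + e_4·(1) = 0
L: e_1·(3) + e_2·(2) + e_3·(0) + e_4·(0) = 0
T: e_1·(-1) + e_2·(-2) + e_3·(-1) + e_4·(0) = 0
Solving this homogeneous linear system for the smallest-integer solution (first nonzero entry positive) gives (2, -3, 4, -3).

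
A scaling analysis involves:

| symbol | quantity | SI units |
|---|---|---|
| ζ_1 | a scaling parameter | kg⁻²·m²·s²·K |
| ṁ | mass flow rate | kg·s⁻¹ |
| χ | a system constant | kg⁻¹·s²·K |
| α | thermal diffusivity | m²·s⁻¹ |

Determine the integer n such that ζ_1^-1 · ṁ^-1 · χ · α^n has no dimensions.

Balance the L exponent: (2)·n from α, plus −(2) − (0) + (0) = -2 from the rest, must sum to zero.
2n − 2 = 0, so n = 1.

1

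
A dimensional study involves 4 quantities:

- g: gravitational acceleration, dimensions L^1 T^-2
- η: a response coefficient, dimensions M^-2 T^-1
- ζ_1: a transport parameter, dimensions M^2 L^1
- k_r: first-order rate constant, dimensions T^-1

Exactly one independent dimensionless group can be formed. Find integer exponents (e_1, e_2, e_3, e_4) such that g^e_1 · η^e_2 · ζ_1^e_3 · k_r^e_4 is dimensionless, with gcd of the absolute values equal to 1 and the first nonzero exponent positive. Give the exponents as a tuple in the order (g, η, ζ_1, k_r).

(1, -1, -1, -1)

M: e_1·(0) + e_2·(-2) + e_3·(2) + e_4·(0) = 0
L: e_1·(1) + e_2·(0) + e_3·(1) + e_4·(0) = 0
T: e_1·(-2) + e_2·(-1) + e_3·(0) + e_4·(-1) = 0
Solving this homogeneous linear system for the smallest-integer solution (first nonzero entry positive) gives (1, -1, -1, -1).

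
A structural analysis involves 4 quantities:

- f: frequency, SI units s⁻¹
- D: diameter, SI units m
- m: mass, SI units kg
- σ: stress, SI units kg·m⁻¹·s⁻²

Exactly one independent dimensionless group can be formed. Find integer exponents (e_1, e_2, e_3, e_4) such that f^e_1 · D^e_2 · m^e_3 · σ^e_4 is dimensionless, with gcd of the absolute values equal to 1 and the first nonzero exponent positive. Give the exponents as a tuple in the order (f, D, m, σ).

(2, -1, 1, -1)

M: e_1·(0) + e_2·(0) + e_3·(1) + e_4·(1) = 0
L: e_1·(0) + e_2·(1) + e_3·(0) + e_4·(-1) = 0
T: e_1·(-1) + e_2·(0) + e_3·(0) + e_4·(-2) = 0
Solving this homogeneous linear system for the smallest-integer solution (first nonzero entry positive) gives (2, -1, 1, -1).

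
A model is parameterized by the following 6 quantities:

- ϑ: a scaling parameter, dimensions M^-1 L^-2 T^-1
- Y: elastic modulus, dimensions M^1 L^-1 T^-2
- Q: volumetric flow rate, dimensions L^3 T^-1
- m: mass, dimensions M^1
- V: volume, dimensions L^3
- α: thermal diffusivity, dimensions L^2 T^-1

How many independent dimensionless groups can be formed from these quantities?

There are 6 variables and 3 base dimensions (M, L, T).
The dimension matrix has rank 3.
Independent dimensionless groups: 6 − 3 = 3.

3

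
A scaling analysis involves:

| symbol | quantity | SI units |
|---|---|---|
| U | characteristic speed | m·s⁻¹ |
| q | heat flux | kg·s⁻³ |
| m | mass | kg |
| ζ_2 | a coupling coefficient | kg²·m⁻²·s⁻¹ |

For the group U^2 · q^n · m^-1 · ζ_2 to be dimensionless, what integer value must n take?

Balance the M exponent: (1)·n from q, plus 2·(0) − (1) + (2) = 1 from the rest, must sum to zero.
n + 1 = 0, so n = -1.

-1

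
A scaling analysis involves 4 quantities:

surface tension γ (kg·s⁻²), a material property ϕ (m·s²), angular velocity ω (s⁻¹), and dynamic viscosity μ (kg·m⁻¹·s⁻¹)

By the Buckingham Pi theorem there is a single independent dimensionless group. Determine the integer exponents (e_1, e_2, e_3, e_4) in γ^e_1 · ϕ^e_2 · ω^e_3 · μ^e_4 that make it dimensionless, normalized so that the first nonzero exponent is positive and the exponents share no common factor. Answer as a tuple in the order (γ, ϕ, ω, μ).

(1, -1, -3, -1)

M: e_1·(1) + e_2·(0) + e_3·(0) + e_4·(1) = 0
L: e_1·(0) + e_2·(1) + e_3·(0) + e_4·(-1) = 0
T: e_1·(-2) + e_2·(2) + e_3·(-1) + e_4·(-1) = 0
Solving this homogeneous linear system for the smallest-integer solution (first nonzero entry positive) gives (1, -1, -3, -1).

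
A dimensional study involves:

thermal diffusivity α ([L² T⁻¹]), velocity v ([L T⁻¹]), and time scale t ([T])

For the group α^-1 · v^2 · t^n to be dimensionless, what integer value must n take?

1

Balance the T exponent: (1)·n from t, plus −(-1) + 2·(-1) = -1 from the rest, must sum to zero.
n − 1 = 0, so n = 1.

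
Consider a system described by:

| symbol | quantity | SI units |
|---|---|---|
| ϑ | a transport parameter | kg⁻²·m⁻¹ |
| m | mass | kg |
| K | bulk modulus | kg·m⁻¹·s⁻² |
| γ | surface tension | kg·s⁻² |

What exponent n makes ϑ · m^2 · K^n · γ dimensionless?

Balance the M exponent: (1)·n from K, plus (-2) + 2·(1) + (1) = 1 from the rest, must sum to zero.
n + 1 = 0, so n = -1.

-1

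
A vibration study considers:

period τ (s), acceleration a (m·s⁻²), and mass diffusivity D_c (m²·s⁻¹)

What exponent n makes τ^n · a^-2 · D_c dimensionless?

Balance the T exponent: (1)·n from τ, plus −2·(-2) + (-1) = 3 from the rest, must sum to zero.
n + 3 = 0, so n = -3.

-3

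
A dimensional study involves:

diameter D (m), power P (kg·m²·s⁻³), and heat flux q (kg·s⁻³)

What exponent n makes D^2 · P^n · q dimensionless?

-1

Balance the M exponent: (1)·n from P, plus 2·(0) + (1) = 1 from the rest, must sum to zero.
n + 1 = 0, so n = -1.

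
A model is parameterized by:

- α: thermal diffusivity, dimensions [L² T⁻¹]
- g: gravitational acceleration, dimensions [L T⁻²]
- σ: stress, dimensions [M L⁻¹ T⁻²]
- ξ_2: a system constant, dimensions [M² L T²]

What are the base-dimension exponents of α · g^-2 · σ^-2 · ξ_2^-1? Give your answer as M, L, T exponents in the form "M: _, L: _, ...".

M: -4, L: 1, T: 5

Collect each base-dimension exponent across the product:
  M: (0) − 2·(0) − 2·(1) − (2) = -4
  L: (2) − 2·(1) − 2·(-1) − (1) = 1
  T: (-1) − 2·(-2) − 2·(-2) − (2) = 5
So the dimensions are [M⁻⁴ L T⁵].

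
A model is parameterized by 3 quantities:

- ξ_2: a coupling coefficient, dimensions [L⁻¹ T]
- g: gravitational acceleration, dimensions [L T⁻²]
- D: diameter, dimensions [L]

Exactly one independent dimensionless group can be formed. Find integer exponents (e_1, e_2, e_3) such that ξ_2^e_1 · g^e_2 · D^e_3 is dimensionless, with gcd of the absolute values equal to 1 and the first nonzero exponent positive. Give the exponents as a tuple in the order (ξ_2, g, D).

(2, 1, 1)

L: e_1·(-1) + e_2·(1) + e_3·(1) = 0
T: e_1·(1) + e_2·(-2) + e_3·(0) = 0
Solving this homogeneous linear system for the smallest-integer solution (first nonzero entry positive) gives (2, 1, 1).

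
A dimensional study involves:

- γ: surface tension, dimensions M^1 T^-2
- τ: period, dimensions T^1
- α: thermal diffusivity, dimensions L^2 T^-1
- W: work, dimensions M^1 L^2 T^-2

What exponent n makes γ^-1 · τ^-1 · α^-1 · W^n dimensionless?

Balance the M exponent: (1)·n from W, plus −(1) − (0) − (0) = -1 from the rest, must sum to zero.
n − 1 = 0, so n = 1.

1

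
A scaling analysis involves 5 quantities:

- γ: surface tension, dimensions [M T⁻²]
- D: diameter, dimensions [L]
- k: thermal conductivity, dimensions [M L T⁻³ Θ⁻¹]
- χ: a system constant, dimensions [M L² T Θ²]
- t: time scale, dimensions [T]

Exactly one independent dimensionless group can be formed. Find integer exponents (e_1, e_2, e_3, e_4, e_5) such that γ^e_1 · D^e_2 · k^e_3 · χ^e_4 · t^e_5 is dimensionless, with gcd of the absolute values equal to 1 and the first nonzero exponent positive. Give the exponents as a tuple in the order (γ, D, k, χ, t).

M: e_1·(1) + e_2·(0) + e_3·(1) + e_4·(1) + e_5·(0) = 0
L: e_1·(0) + e_2·(1) + e_3·(1) + e_4·(2) + e_5·(0) = 0
T: e_1·(-2) + e_2·(0) + e_3·(-3) + e_4·(1) + e_5·(1) = 0
Θ: e_1·(0) + e_2·(0) + e_3·(-1) + e_4·(2) + e_5·(0) = 0
Solving this homogeneous linear system for the smallest-integer solution (first nonzero entry positive) gives (3, 4, -2, -1, 1).

(3, 4, -2, -1, 1)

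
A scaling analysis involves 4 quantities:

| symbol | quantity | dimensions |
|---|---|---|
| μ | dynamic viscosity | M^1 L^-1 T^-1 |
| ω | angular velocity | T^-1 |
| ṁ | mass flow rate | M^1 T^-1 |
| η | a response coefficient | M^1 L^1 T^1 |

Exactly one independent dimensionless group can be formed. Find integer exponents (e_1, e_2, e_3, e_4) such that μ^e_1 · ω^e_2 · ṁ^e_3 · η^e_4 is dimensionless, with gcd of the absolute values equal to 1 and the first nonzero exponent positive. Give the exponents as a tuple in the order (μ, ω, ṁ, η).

M: e_1·(1) + e_2·(0) + e_3·(1) + e_4·(1) = 0
L: e_1·(-1) + e_2·(0) + e_3·(0) + e_4·(1) = 0
T: e_1·(-1) + e_2·(-1) + e_3·(-1) + e_4·(1) = 0
Solving this homogeneous linear system for the smallest-integer solution (first nonzero entry positive) gives (1, 2, -2, 1).

(1, 2, -2, 1)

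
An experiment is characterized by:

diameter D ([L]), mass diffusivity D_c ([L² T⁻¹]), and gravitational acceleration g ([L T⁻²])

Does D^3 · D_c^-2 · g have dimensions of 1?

yes

Sum the exponent of each base dimension across the product:
  M: 3·[D]_M − 2·[D_c]_M + [g]_M = 3·(0) − 2·(0) + (0) = 0
  L: 3·[D]_L − 2·[D_c]_L + [g]_L = 3·(1) − 2·(2) + (1) = 0
  T: 3·[D]_T − 2·[D_c]_T + [g]_T = 3·(0) − 2·(-1) + (-2) = 0
  Θ: 3·[D]_Θ − 2·[D_c]_Θ + [g]_Θ = 3·(0) − 2·(0) + (0) = 0
All base exponents vanish — dimensionless.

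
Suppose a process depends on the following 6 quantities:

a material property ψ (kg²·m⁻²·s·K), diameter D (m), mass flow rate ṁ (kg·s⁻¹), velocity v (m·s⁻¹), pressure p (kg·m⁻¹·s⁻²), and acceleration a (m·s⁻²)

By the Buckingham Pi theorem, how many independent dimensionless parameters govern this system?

2

There are 6 variables and 4 base dimensions (M, L, T, Θ).
The dimension matrix has rank 4.
Independent dimensionless groups: 6 − 4 = 2.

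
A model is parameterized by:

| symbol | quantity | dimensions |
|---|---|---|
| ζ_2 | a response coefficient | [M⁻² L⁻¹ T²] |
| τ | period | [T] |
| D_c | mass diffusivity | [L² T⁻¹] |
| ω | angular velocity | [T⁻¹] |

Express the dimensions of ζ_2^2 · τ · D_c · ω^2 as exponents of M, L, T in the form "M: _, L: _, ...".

Collect each base-dimension exponent across the product:
  M: 2·(-2) + (0) + (0) + 2·(0) = -4
  L: 2·(-1) + (0) + (2) + 2·(0) = 0
  T: 2·(2) + (1) + (-1) + 2·(-1) = 2
So the dimensions are [M⁻⁴ T²].

M: -4, L: 0, T: 2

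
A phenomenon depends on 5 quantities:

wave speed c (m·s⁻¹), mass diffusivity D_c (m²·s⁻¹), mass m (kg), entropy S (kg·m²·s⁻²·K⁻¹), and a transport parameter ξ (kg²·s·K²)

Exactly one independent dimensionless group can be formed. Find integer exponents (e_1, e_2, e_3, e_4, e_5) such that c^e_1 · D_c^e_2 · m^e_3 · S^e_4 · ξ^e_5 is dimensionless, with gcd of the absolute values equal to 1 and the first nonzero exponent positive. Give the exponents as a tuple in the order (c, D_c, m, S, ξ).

(2, 1, 4, -2, -1)

M: e_1·(0) + e_2·(0) + e_3·(1) + e_4·(1) + e_5·(2) = 0
L: e_1·(1) + e_2·(2) + e_3·(0) + e_4·(2) + e_5·(0) = 0
T: e_1·(-1) + e_2·(-1) + e_3·(0) + e_4·(-2) + e_5·(1) = 0
Θ: e_1·(0) + e_2·(0) + e_3·(0) + e_4·(-1) + e_5·(2) = 0
Solving this homogeneous linear system for the smallest-integer solution (first nonzero entry positive) gives (2, 1, 4, -2, -1).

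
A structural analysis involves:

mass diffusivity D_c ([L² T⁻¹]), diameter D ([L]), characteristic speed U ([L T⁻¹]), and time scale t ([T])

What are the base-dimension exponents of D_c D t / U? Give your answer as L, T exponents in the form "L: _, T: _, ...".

L: 2, T: 1

Collect each base-dimension exponent across the product:
  L: (2) + (1) − (1) + (0) = 2
  T: (-1) + (0) − (-1) + (1) = 1
So the dimensions are [L² T].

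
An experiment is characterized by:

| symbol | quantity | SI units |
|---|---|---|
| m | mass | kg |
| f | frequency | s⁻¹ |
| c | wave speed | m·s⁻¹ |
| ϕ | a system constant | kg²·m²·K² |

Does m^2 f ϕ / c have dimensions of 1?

Sum the exponent of each base dimension across the product:
  M: 2·[m]_M + [f]_M − [c]_M + [ϕ]_M = 2·(1) + (0) − (0) + (2) = 4
  L: 2·[m]_L + [f]_L − [c]_L + [ϕ]_L = 2·(0) + (0) − (1) + (2) = 1
  T: 2·[m]_T + [f]_T − [c]_T + [ϕ]_T = 2·(0) + (-1) − (-1) + (0) = 0
  Θ: 2·[m]_Θ + [f]_Θ − [c]_Θ + [ϕ]_Θ = 2·(0) + (0) − (0) + (2) = 2
Net dimensions [M⁴ L Θ²] ≠ [1] — not dimensionless.

no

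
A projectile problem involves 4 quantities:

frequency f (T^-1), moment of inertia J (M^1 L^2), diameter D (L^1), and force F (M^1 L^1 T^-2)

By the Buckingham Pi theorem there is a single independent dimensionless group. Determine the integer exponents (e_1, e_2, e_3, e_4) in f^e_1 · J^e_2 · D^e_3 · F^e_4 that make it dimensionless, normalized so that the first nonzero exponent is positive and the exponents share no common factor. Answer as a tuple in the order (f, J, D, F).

M: e_1·(0) + e_2·(1) + e_3·(0) + e_4·(1) = 0
L: e_1·(0) + e_2·(2) + e_3·(1) + e_4·(1) = 0
T: e_1·(-1) + e_2·(0) + e_3·(0) + e_4·(-2) = 0
Solving this homogeneous linear system for the smallest-integer solution (first nonzero entry positive) gives (2, 1, -1, -1).

(2, 1, -1, -1)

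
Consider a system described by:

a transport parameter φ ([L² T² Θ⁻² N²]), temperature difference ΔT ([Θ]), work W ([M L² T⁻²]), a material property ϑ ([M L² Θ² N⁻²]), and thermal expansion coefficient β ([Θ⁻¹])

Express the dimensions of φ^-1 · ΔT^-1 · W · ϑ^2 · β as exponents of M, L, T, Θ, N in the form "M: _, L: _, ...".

M: 3, L: 4, T: -4, Θ: 4, N: -6

Collect each base-dimension exponent across the product:
  M: −(0) − (0) + (1) + 2·(1) + (0) = 3
  L: −(2) − (0) + (2) + 2·(2) + (0) = 4
  T: −(2) − (0) + (-2) + 2·(0) + (0) = -4
  Θ: −(-2) − (1) + (0) + 2·(2) + (-1) = 4
  N: −(2) − (0) + (0) + 2·(-2) + (0) = -6
So the dimensions are [M³ L⁴ T⁻⁴ Θ⁴ N⁻⁶].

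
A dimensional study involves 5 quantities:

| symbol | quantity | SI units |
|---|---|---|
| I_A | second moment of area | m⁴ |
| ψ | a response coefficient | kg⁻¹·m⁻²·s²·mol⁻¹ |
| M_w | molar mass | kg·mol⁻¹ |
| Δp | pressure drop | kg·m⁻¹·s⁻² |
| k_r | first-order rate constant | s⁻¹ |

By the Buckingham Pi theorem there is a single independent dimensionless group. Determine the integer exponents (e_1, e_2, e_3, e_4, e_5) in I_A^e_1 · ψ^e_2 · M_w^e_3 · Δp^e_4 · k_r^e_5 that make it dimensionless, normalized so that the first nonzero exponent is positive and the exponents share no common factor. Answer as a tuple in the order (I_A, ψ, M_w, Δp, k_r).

(1, 1, -1, 2, -2)

M: e_1·(0) + e_2·(-1) + e_3·(1) + e_4·(1) + e_5·(0) = 0
L: e_1·(4) + e_2·(-2) + e_3·(0) + e_4·(-1) + e_5·(0) = 0
T: e_1·(0) + e_2·(2) + e_3·(0) + e_4·(-2) + e_5·(-1) = 0
N: e_1·(0) + e_2·(-1) + e_3·(-1) + e_4·(0) + e_5·(0) = 0
Solving this homogeneous linear system for the smallest-integer solution (first nonzero entry positive) gives (1, 1, -1, 2, -2).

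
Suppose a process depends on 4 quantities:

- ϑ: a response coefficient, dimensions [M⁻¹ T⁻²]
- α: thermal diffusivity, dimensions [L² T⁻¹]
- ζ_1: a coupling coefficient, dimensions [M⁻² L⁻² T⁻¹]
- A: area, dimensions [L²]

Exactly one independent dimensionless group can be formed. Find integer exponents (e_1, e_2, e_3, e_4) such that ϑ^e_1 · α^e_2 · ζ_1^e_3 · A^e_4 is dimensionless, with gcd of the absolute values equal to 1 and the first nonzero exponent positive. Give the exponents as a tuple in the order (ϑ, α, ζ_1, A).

(2, -3, -1, 2)

M: e_1·(-1) + e_2·(0) + e_3·(-2) + e_4·(0) = 0
L: e_1·(0) + e_2·(2) + e_3·(-2) + e_4·(2) = 0
T: e_1·(-2) + e_2·(-1) + e_3·(-1) + e_4·(0) = 0
Solving this homogeneous linear system for the smallest-integer solution (first nonzero entry positive) gives (2, -3, -1, 2).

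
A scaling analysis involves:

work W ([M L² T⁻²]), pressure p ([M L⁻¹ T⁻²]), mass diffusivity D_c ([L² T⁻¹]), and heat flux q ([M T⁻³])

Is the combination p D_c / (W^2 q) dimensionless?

Sum the exponent of each base dimension across the product:
  M: −2·[W]_M + [p]_M + [D_c]_M − [q]_M = −2·(1) + (1) + (0) − (1) = -2
  L: −2·[W]_L + [p]_L + [D_c]_L − [q]_L = −2·(2) + (-1) + (2) − (0) = -3
  T: −2·[W]_T + [p]_T + [D_c]_T − [q]_T = −2·(-2) + (-2) + (-1) − (-3) = 4
Net dimensions [M⁻² L⁻³ T⁴] ≠ [1] — not dimensionless.

no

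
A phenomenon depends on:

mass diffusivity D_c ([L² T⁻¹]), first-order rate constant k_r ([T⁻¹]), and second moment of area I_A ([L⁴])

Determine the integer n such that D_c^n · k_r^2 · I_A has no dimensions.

-2

Balance the L exponent: (2)·n from D_c, plus 2·(0) + (4) = 4 from the rest, must sum to zero.
2n + 4 = 0, so n = -2.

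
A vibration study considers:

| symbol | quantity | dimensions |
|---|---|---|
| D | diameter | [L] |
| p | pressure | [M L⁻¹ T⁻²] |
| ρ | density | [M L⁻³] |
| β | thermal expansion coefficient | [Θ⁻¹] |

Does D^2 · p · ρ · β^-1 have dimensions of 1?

Sum the exponent of each base dimension across the product:
  M: 2·[D]_M + [p]_M + [ρ]_M − [β]_M = 2·(0) + (1) + (1) − (0) = 2
  L: 2·[D]_L + [p]_L + [ρ]_L − [β]_L = 2·(1) + (-1) + (-3) − (0) = -2
  T: 2·[D]_T + [p]_T + [ρ]_T − [β]_T = 2·(0) + (-2) + (0) − (0) = -2
  Θ: 2·[D]_Θ + [p]_Θ + [ρ]_Θ − [β]_Θ = 2·(0) + (0) + (0) − (-1) = 1
Net dimensions [M² L⁻² T⁻² Θ] ≠ [1] — not dimensionless.

no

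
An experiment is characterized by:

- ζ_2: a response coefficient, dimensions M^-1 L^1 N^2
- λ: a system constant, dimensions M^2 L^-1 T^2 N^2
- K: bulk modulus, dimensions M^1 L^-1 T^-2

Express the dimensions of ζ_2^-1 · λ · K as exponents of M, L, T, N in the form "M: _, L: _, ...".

Collect each base-dimension exponent across the product:
  M: −(-1) + (2) + (1) = 4
  L: −(1) + (-1) + (-1) = -3
  T: −(0) + (2) + (-2) = 0
  N: −(2) + (2) + (0) = 0
So the dimensions are [M⁴ L⁻³].

M: 4, L: -3, T: 0, N: 0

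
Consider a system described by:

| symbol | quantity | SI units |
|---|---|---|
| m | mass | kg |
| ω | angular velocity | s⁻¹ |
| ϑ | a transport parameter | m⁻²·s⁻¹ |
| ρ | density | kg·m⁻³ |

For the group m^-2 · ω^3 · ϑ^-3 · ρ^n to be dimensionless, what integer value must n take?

2

Balance the M exponent: (1)·n from ρ, plus −2·(1) + 3·(0) − 3·(0) = -2 from the rest, must sum to zero.
n − 2 = 0, so n = 2.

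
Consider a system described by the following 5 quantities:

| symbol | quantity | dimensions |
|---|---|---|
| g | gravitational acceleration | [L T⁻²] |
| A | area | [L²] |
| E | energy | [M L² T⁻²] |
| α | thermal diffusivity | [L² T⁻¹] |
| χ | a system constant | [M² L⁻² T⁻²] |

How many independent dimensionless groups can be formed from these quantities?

2

There are 5 variables and 3 base dimensions (M, L, T).
The dimension matrix has rank 3.
Independent dimensionless groups: 5 − 3 = 2.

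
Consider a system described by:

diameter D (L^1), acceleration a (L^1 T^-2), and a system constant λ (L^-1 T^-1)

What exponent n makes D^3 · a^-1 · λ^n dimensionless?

2

Balance the L exponent: (-1)·n from λ, plus 3·(1) − (1) = 2 from the rest, must sum to zero.
−n + 2 = 0, so n = 2.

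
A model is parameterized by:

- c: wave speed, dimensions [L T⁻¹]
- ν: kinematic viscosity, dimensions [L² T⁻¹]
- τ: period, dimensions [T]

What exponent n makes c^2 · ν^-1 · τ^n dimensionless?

1

Balance the T exponent: (1)·n from τ, plus 2·(-1) − (-1) = -1 from the rest, must sum to zero.
n − 1 = 0, so n = 1.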